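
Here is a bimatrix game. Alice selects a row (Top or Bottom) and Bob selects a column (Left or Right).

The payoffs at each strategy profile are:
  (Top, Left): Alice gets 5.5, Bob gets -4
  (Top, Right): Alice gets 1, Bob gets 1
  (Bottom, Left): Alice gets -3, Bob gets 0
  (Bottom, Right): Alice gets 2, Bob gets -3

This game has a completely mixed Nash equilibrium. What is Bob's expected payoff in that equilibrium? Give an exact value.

First find x, the probability Alice plays Top, from Bob's indifference between Left and Right: −4x = x − 3(1−x), giving x = 3/8.
Since Bob is indifferent in equilibrium, Bob's expected payoff equals the payoff from either column against (3/8, 5/8). Using Left: −4(3/8) = -3/2.

-3/2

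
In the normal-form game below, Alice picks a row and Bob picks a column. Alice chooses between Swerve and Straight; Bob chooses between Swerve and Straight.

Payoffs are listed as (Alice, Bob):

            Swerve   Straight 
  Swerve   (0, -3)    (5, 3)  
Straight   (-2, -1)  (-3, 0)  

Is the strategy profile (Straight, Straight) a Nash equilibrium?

No

At (Straight, Straight), Alice earns -3; switching to Swerve would give 5, so Alice would deviate.
Bob earns 0; switching to Swerve would give -1, so Bob has no profitable deviation.
Since at least one player can profitably deviate, this is not a Nash equilibrium.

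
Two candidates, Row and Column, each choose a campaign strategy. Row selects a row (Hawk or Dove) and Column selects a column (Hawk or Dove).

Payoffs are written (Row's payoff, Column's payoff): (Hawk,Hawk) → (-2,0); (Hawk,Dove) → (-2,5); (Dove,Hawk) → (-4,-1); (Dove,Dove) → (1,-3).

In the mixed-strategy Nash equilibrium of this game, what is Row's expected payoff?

First find y, the probability Column plays Hawk, from Row's indifference between Hawk and Dove: −2y − 2(1−y) = −4y + (1−y), giving y = 3/5.
Since Row is indifferent in equilibrium, Row's expected payoff equals the payoff from either row against (3/5, 2/5). Using Hawk: −2(3/5) − 2(2/5) = -2.

-2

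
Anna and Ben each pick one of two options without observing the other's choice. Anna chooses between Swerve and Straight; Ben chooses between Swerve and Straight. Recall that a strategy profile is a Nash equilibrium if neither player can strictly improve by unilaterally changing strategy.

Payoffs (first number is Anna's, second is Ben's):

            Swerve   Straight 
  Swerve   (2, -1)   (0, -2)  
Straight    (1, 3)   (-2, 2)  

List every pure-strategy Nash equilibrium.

(Swerve, Swerve)

(Swerve, Swerve): Anna gets 2 ≥ 1 from Straight, and Ben gets -1 ≥ -2 from Straight — Nash equilibrium.
(Swerve, Straight): Ben prefers Swerve (-1 > -2) — not an equilibrium.
(Straight, Swerve): Anna prefers Swerve (2 > 1) — not an equilibrium.
(Straight, Straight): Anna prefers Swerve (0 > -2); Ben prefers Swerve (3 > 2) — not an equilibrium.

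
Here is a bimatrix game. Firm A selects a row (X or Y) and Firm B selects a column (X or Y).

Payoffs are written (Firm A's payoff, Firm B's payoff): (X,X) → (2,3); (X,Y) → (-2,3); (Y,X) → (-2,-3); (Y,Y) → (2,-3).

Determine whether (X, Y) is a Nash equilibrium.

No

At (X, Y), Firm A earns -2; switching to Y would give 2, so Firm A would deviate.
Firm B earns 3; switching to X would give 3, so Firm B has no profitable deviation.
Since at least one player can profitably deviate, this is not a Nash equilibrium.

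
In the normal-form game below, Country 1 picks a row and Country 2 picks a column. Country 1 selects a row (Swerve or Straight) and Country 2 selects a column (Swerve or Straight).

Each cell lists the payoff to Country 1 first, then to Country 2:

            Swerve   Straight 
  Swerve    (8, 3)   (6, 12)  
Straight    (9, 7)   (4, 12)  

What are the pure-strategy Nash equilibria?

(Swerve, Straight)

(Swerve, Swerve): Country 1 prefers Straight (9 > 8); Country 2 prefers Straight (12 > 3) — not an equilibrium.
(Swerve, Straight): Country 1 gets 6 ≥ 4 from Straight, and Country 2 gets 12 ≥ 3 from Swerve — Nash equilibrium.
(Straight, Swerve): Country 2 prefers Straight (12 > 7) — not an equilibrium.
(Straight, Straight): Country 1 prefers Swerve (6 > 4) — not an equilibrium.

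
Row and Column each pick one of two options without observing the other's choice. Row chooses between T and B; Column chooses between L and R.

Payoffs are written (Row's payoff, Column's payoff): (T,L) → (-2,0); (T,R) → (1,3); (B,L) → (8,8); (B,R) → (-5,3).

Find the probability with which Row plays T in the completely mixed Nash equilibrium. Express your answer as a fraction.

5/8

Let x be the probability that Row plays T. In a completely mixed equilibrium, Column must be indifferent between L and R.
Column's expected payoff from L is 8(1−x); from R it is 3x + 3(1−x).
Setting these equal: −8x + 8 = 3, so x = 5/8.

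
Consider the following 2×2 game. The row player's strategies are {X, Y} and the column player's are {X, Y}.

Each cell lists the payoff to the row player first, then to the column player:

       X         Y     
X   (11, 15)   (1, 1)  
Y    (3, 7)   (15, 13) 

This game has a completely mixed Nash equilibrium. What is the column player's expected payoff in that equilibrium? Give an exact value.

First find x, the probability the row player plays X, from the column player's indifference between X and Y: 15x + 7(1−x) = x + 13(1−x), giving x = 3/10.
Since the column player is indifferent in equilibrium, the column player's expected payoff equals the payoff from either column against (3/10, 7/10). Using X: 15(3/10) + 7(7/10) = 47/5.

47/5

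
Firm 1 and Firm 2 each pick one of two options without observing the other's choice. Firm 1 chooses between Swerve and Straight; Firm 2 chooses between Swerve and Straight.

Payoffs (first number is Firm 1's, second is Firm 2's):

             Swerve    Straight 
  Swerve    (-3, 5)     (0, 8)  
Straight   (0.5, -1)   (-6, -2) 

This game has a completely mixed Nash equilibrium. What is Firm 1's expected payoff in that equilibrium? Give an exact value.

First find y, the probability Firm 2 plays Swerve, from Firm 1's indifference between Swerve and Straight: −3y = 0.5y − 6(1−y), giving y = 12/19.
Since Firm 1 is indifferent in equilibrium, Firm 1's expected payoff equals the payoff from either row against (12/19, 7/19). Using Swerve: −3(12/19) = -36/19.

-36/19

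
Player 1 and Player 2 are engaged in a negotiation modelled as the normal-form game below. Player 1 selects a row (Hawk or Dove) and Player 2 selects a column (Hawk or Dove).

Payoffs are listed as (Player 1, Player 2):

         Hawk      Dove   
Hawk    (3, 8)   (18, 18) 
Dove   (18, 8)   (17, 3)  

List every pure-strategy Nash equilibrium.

(Hawk, Dove) and (Dove, Hawk)

(Hawk, Hawk): Player 1 prefers Dove (18 > 3); Player 2 prefers Dove (18 > 8) — not an equilibrium.
(Hawk, Dove): Player 1 gets 18 ≥ 17 from Dove, and Player 2 gets 18 ≥ 8 from Hawk — Nash equilibrium.
(Dove, Hawk): Player 1 gets 18 ≥ 3 from Hawk, and Player 2 gets 8 ≥ 3 from Dove — Nash equilibrium.
(Dove, Dove): Player 1 prefers Hawk (18 > 17); Player 2 prefers Hawk (8 > 3) — not an equilibrium.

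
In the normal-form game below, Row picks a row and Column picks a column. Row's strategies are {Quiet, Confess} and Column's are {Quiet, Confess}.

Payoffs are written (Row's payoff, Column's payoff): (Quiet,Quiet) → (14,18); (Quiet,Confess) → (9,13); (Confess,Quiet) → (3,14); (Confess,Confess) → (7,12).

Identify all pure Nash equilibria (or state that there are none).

(Quiet, Quiet)

(Quiet, Quiet): Row gets 14 ≥ 3 from Confess, and Column gets 18 ≥ 13 from Confess — Nash equilibrium.
(Quiet, Confess): Column prefers Quiet (18 > 13) — not an equilibrium.
(Confess, Quiet): Row prefers Quiet (14 > 3) — not an equilibrium.
(Confess, Confess): Row prefers Quiet (9 > 7); Column prefers Quiet (14 > 12) — not an equilibrium.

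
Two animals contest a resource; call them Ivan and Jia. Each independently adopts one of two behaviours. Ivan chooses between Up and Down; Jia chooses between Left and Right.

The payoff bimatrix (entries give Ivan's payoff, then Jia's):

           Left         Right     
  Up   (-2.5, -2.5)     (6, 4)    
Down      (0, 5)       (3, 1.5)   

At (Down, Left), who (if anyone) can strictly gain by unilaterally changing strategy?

Ivan at (Down, Left) earns 0; deviating to Up yields -2.5 — not better.
Jia earns 5; deviating to Right yields 1.5 — not better.
Neither player can strictly improve; the profile is a Nash equilibrium.

Neither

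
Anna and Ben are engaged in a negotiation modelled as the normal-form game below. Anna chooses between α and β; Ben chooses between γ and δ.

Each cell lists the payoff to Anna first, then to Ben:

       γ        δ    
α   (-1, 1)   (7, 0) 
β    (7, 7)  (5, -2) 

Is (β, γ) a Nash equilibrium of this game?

Yes

At (β, γ), Anna earns 7; switching to α would give -1, so Anna has no profitable deviation.
Ben earns 7; switching to δ would give -2, so Ben has no profitable deviation.
Neither player can gain by a unilateral deviation, so this profile is a Nash equilibrium.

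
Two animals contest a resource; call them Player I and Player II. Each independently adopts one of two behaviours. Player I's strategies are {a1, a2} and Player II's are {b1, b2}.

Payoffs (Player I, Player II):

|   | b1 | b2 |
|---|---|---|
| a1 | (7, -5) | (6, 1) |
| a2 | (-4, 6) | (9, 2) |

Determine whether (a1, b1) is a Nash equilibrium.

No

At (a1, b1), Player I earns 7; switching to a2 would give -4, so Player I has no profitable deviation.
Player II earns -5; switching to b2 would give 1, so Player II would deviate.
Since at least one player can profitably deviate, this is not a Nash equilibrium.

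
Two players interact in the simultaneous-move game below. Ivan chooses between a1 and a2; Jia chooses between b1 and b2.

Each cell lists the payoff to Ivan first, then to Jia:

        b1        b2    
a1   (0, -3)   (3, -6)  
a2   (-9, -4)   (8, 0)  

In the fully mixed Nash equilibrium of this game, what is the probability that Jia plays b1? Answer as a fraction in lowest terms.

Let q be the probability that Jia plays b1. In a completely mixed equilibrium, Ivan must be indifferent between a1 and a2.
Ivan's expected payoff from a1 is 3(1−q); from a2 it is −9q + 8(1−q).
Setting these equal: −3q + 3 = −17q + 8, so q = 5/14.

5/14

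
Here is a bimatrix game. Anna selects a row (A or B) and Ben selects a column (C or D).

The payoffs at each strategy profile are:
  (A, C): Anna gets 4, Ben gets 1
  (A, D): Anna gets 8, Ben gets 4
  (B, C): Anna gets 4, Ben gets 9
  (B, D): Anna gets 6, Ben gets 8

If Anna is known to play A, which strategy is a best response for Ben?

D

Against A, Ben earns 1 from C and 4 from D.
So D is the best response.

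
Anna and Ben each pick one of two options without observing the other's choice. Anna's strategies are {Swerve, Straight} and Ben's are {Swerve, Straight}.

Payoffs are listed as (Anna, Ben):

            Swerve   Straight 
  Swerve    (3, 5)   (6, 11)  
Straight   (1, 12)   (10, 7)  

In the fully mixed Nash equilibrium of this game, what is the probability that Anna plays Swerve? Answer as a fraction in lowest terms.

5/11

Let r be the probability that Anna plays Swerve. In a completely mixed equilibrium, Ben must be indifferent between Swerve and Straight.
Ben's expected payoff from Swerve is 5r + 12(1−r); from Straight it is 11r + 7(1−r).
Setting these equal: −7r + 12 = 4r + 7, so r = 5/11.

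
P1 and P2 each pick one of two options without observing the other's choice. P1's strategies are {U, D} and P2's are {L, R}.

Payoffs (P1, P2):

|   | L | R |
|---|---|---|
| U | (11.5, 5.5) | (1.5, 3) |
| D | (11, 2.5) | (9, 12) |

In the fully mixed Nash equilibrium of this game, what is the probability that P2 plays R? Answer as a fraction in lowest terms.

Let q be the probability that P2 plays L. In a completely mixed equilibrium, P1 must be indifferent between U and D.
P1's expected payoff from U is 11.5q + 1.5(1−q); from D it is 11q + 9(1−q).
Setting these equal: 10q + 1.5 = 2q + 9, so q = 15/16.
Therefore P2 plays R with probability 1 − 15/16 = 1/16.

1/16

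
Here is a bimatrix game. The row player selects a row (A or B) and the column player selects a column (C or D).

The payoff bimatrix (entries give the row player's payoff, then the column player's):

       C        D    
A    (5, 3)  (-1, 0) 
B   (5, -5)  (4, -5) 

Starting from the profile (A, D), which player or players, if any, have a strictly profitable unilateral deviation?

The row player at (A, D) earns -1; deviating to B yields 4 — a strict improvement.
The column player earns 0; deviating to C yields 3 — a strict improvement.
Both the row player and the column player have strictly profitable deviations.

Both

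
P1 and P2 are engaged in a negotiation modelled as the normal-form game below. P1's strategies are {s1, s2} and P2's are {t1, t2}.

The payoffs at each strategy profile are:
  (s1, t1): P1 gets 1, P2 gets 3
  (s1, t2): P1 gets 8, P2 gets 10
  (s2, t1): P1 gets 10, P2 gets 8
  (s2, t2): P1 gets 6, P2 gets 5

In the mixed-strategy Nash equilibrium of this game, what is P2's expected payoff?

First find x, the probability P1 plays s1, from P2's indifference between t1 and t2: 3x + 8(1−x) = 10x + 5(1−x), giving x = 3/10.
Since P2 is indifferent in equilibrium, P2's expected payoff equals the payoff from either column against (3/10, 7/10). Using t1: 3(3/10) + 8(7/10) = 13/2.

13/2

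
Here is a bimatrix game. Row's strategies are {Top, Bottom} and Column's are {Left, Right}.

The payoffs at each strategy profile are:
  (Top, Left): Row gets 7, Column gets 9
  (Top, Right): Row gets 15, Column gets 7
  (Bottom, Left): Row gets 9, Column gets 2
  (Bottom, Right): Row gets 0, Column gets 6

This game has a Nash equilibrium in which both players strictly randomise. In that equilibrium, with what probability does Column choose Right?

Let c be the probability that Column plays Left. In a completely mixed equilibrium, Row must be indifferent between Top and Bottom.
Row's expected payoff from Top is 7c + 15(1−c); from Bottom it is 9c.
Setting these equal: −8c + 15 = 9c, so c = 15/17.
Therefore Column plays Right with probability 1 − 15/17 = 2/17.

2/17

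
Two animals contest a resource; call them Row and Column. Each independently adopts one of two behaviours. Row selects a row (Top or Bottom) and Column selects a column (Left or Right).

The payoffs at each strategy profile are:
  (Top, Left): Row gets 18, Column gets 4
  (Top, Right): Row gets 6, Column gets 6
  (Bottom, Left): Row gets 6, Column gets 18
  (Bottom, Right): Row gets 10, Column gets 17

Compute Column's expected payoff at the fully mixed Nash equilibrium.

First find x, the probability Row plays Top, from Column's indifference between Left and Right: 4x + 18(1−x) = 6x + 17(1−x), giving x = 1/3.
Since Column is indifferent in equilibrium, Column's expected payoff equals the payoff from either column against (1/3, 2/3). Using Left: 4(1/3) + 18(2/3) = 40/3.

40/3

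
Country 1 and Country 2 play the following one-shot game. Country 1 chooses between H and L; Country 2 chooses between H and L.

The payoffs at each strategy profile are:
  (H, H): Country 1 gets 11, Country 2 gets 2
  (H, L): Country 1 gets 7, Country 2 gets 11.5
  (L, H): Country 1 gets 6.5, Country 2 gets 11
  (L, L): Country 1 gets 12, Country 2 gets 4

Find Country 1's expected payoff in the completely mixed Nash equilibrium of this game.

First find q, the probability Country 2 plays H, from Country 1's indifference between H and L: 11q + 7(1−q) = 6.5q + 12(1−q), giving q = 10/19.
Since Country 1 is indifferent in equilibrium, Country 1's expected payoff equals the payoff from either row against (10/19, 9/19). Using H: 11(10/19) + 7(9/19) = 173/19.

173/19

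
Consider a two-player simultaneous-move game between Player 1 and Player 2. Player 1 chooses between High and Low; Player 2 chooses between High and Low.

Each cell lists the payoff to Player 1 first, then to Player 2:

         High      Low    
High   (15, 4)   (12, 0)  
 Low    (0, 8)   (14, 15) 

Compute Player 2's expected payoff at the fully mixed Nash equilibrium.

First find x, the probability Player 1 plays High, from Player 2's indifference between High and Low: 4x + 8(1−x) = 15(1−x), giving x = 7/11.
Since Player 2 is indifferent in equilibrium, Player 2's expected payoff equals the payoff from either column against (7/11, 4/11). Using High: 4(7/11) + 8(4/11) = 60/11.

60/11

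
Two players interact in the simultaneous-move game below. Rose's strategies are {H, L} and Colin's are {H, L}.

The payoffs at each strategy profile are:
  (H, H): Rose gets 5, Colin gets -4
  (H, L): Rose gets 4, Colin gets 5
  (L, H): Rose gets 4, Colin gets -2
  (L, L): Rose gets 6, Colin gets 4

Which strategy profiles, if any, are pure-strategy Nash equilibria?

(L, L)

(H, H): Colin prefers L (5 > -4) — not an equilibrium.
(H, L): Rose prefers L (6 > 4) — not an equilibrium.
(L, H): Rose prefers H (5 > 4); Colin prefers L (4 > -2) — not an equilibrium.
(L, L): Rose gets 6 ≥ 4 from H, and Colin gets 4 ≥ -2 from H — Nash equilibrium.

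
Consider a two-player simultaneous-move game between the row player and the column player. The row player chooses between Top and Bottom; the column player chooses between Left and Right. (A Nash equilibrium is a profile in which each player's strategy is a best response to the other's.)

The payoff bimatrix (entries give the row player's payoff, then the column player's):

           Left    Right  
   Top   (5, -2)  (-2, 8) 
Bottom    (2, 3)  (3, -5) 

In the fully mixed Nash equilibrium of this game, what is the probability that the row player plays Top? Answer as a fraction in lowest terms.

Let p be the probability that the row player plays Top. In a completely mixed equilibrium, the column player must be indifferent between Left and Right.
The column player's expected payoff from Left is −2p + 3(1−p); from Right it is 8p − 5(1−p).
Setting these equal: −5p + 3 = 13p − 5, so p = 4/9.

4/9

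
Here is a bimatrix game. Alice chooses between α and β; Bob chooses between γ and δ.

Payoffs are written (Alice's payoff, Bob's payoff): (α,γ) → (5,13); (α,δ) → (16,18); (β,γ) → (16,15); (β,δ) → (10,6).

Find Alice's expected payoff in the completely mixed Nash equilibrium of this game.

206/17

First find q, the probability Bob plays γ, from Alice's indifference between α and β: 5q + 16(1−q) = 16q + 10(1−q), giving q = 6/17.
Since Alice is indifferent in equilibrium, Alice's expected payoff equals the payoff from either row against (6/17, 11/17). Using α: 5(6/17) + 16(11/17) = 206/17.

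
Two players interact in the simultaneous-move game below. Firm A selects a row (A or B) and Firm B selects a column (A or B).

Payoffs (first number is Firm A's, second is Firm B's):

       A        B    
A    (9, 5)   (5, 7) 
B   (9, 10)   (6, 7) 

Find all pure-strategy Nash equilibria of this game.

(B, A)

(A, A): Firm B prefers B (7 > 5) — not an equilibrium.
(A, B): Firm A prefers B (6 > 5) — not an equilibrium.
(B, A): Firm A gets 9 ≥ 9 from A, and Firm B gets 10 ≥ 7 from B — Nash equilibrium.
(B, B): Firm B prefers A (10 > 7) — not an equilibrium.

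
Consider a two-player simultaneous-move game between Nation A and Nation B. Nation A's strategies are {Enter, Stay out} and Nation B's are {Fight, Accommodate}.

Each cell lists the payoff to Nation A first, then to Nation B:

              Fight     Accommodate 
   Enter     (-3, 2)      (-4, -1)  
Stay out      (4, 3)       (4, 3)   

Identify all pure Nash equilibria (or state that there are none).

(Stay out, Fight) and (Stay out, Accommodate)

(Enter, Fight): Nation A prefers Stay out (4 > -3) — not an equilibrium.
(Enter, Accommodate): Nation A prefers Stay out (4 > -4); Nation B prefers Fight (2 > -1) — not an equilibrium.
(Stay out, Fight): Nation A gets 4 ≥ -3 from Enter, and Nation B gets 3 ≥ 3 from Accommodate — Nash equilibrium.
(Stay out, Accommodate): Nation A gets 4 ≥ -4 from Enter, and Nation B gets 3 ≥ 3 from Fight — Nash equilibrium.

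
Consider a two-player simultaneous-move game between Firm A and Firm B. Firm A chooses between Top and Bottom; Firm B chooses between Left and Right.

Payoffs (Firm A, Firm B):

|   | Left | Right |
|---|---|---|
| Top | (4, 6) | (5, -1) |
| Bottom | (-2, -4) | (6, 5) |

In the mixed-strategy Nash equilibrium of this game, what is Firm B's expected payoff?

13/8

First find x, the probability Firm A plays Top, from Firm B's indifference between Left and Right: 6x − 4(1−x) = −x + 5(1−x), giving x = 9/16.
Since Firm B is indifferent in equilibrium, Firm B's expected payoff equals the payoff from either column against (9/16, 7/16). Using Left: 6(9/16) − 4(7/16) = 13/8.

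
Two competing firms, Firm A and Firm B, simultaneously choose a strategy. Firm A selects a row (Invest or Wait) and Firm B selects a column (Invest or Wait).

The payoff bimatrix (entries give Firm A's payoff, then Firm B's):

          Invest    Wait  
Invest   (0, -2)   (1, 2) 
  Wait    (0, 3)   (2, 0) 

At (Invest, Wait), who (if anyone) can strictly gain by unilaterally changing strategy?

Firm A at (Invest, Wait) earns 1; deviating to Wait yields 2 — a strict improvement.
Firm B earns 2; deviating to Invest yields -2 — not better.
Only Firm A has a strictly profitable deviation.

Firm A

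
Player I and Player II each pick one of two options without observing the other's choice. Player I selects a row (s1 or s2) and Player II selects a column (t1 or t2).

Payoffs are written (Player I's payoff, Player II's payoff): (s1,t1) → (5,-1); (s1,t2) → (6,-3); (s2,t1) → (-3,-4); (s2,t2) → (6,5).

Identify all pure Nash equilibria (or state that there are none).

(s1, t1) and (s2, t2)

(s1, t1): Player I gets 5 ≥ -3 from s2, and Player II gets -1 ≥ -3 from t2 — Nash equilibrium.
(s1, t2): Player II prefers t1 (-1 > -3) — not an equilibrium.
(s2, t1): Player I prefers s1 (5 > -3); Player II prefers t2 (5 > -4) — not an equilibrium.
(s2, t2): Player I gets 6 ≥ 6 from s1, and Player II gets 5 ≥ -4 from t1 — Nash equilibrium.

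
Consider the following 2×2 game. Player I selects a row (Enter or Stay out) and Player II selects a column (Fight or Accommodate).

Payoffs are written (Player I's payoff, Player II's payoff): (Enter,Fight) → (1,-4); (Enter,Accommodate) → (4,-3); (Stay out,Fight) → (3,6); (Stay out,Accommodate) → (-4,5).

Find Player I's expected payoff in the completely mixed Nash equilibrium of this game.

First find y, the probability Player II plays Fight, from Player I's indifference between Enter and Stay out: y + 4(1−y) = 3y − 4(1−y), giving y = 4/5.
Since Player I is indifferent in equilibrium, Player I's expected payoff equals the payoff from either row against (4/5, 1/5). Using Enter: (4/5) + 4(1/5) = 8/5.

8/5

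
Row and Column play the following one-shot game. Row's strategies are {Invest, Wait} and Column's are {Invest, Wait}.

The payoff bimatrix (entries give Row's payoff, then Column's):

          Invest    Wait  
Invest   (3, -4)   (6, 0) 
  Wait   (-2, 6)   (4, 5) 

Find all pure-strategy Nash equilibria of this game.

(Invest, Wait)

(Invest, Invest): Column prefers Wait (0 > -4) — not an equilibrium.
(Invest, Wait): Row gets 6 ≥ 4 from Wait, and Column gets 0 ≥ -4 from Invest — Nash equilibrium.
(Wait, Invest): Row prefers Invest (3 > -2) — not an equilibrium.
(Wait, Wait): Row prefers Invest (6 > 4); Column prefers Invest (6 > 5) — not an equilibrium.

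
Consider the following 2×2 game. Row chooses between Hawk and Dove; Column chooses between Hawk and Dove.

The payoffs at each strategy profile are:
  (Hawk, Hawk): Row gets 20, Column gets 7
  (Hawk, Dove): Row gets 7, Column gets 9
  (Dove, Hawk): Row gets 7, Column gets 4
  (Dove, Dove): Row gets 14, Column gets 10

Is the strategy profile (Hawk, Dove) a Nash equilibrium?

At (Hawk, Dove), Row earns 7; switching to Dove would give 14, so Row would deviate.
Column earns 9; switching to Hawk would give 7, so Column has no profitable deviation.
Since at least one player can profitably deviate, this is not a Nash equilibrium.

No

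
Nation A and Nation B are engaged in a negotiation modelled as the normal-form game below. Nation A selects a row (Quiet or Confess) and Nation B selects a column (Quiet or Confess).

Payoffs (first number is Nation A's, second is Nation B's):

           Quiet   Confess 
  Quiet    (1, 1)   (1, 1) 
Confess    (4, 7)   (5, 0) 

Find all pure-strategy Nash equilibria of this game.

(Quiet, Quiet): Nation A prefers Confess (4 > 1) — not an equilibrium.
(Quiet, Confess): Nation A prefers Confess (5 > 1) — not an equilibrium.
(Confess, Quiet): Nation A gets 4 ≥ 1 from Quiet, and Nation B gets 7 ≥ 0 from Confess — Nash equilibrium.
(Confess, Confess): Nation B prefers Quiet (7 > 0) — not an equilibrium.

(Confess, Quiet)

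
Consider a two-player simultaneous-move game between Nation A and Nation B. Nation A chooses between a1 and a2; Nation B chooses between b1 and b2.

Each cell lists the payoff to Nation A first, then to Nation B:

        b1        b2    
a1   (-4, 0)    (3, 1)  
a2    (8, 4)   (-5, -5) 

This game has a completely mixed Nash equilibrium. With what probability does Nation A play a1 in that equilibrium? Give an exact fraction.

9/10

Let x be the probability that Nation A plays a1. In a completely mixed equilibrium, Nation B must be indifferent between b1 and b2.
Nation B's expected payoff from b1 is 4(1−x); from b2 it is x − 5(1−x).
Setting these equal: −4x + 4 = 6x − 5, so x = 9/10.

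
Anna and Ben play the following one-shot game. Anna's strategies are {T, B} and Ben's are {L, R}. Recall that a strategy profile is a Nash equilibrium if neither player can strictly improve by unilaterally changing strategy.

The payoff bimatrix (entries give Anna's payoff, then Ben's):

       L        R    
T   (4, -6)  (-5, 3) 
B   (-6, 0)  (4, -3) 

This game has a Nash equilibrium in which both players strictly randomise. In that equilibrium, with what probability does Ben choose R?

Let q be the probability that Ben plays L. In a completely mixed equilibrium, Anna must be indifferent between T and B.
Anna's expected payoff from T is 4q − 5(1−q); from B it is −6q + 4(1−q).
Setting these equal: 9q − 5 = −10q + 4, so q = 9/19.
Therefore Ben plays R with probability 1 − 9/19 = 10/19.

10/19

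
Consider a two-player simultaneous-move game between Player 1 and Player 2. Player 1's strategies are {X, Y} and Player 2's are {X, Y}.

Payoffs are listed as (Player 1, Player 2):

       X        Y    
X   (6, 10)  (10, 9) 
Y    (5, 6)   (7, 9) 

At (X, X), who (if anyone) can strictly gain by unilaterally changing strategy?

Player 1 at (X, X) earns 6; deviating to Y yields 5 — not better.
Player 2 earns 10; deviating to Y yields 9 — not better.
Neither player can strictly improve; the profile is a Nash equilibrium.

Neither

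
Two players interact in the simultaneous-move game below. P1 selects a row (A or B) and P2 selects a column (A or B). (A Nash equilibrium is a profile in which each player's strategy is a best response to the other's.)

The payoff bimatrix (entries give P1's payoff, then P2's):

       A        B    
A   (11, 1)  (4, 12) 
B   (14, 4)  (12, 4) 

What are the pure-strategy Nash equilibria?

(A, A): P1 prefers B (14 > 11); P2 prefers B (12 > 1) — not an equilibrium.
(A, B): P1 prefers B (12 > 4) — not an equilibrium.
(B, A): P1 gets 14 ≥ 11 from A, and P2 gets 4 ≥ 4 from B — Nash equilibrium.
(B, B): P1 gets 12 ≥ 4 from A, and P2 gets 4 ≥ 4 from A — Nash equilibrium.

(B, A) and (B, B)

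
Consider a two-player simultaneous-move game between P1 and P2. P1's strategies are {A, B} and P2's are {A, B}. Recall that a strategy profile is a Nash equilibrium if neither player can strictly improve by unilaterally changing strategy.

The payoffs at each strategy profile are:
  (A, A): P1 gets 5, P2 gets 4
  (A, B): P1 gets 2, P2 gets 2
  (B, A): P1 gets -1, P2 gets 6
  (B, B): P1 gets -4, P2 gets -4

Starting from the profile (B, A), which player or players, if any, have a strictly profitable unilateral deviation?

P1

P1 at (B, A) earns -1; deviating to A yields 5 — a strict improvement.
P2 earns 6; deviating to B yields -4 — not better.
Only P1 has a strictly profitable deviation.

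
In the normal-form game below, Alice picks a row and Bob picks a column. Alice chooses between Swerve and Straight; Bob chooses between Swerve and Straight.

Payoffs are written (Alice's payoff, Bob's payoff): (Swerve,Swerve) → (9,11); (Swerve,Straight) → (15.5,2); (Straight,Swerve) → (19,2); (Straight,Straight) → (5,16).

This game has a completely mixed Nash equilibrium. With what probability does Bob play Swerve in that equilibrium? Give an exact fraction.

21/41

Let q be the probability that Bob plays Swerve. In a completely mixed equilibrium, Alice must be indifferent between Swerve and Straight.
Alice's expected payoff from Swerve is 9q + 15.5(1−q); from Straight it is 19q + 5(1−q).
Setting these equal: −6.5q + 15.5 = 14q + 5, so q = 21/41.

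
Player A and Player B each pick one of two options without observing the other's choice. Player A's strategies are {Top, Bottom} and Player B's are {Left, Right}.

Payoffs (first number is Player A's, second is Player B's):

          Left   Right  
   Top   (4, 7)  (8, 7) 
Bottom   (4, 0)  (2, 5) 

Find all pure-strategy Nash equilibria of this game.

(Top, Left): Player A gets 4 ≥ 4 from Bottom, and Player B gets 7 ≥ 7 from Right — Nash equilibrium.
(Top, Right): Player A gets 8 ≥ 2 from Bottom, and Player B gets 7 ≥ 7 from Left — Nash equilibrium.
(Bottom, Left): Player B prefers Right (5 > 0) — not an equilibrium.
(Bottom, Right): Player A prefers Top (8 > 2) — not an equilibrium.

(Top, Left) and (Top, Right)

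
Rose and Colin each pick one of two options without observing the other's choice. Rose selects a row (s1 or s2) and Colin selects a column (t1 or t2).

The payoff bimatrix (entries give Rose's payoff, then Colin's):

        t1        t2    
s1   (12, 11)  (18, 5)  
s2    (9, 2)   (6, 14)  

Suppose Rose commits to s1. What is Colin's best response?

t1

Against s1, Colin earns 11 from t1 and 5 from t2.
So t1 is the best response.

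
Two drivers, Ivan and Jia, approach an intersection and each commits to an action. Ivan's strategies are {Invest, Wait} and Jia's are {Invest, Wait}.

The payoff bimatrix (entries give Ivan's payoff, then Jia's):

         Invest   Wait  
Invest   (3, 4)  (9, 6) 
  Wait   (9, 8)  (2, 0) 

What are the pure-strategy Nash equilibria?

(Invest, Wait) and (Wait, Invest)

(Invest, Invest): Ivan prefers Wait (9 > 3); Jia prefers Wait (6 > 4) — not an equilibrium.
(Invest, Wait): Ivan gets 9 ≥ 2 from Wait, and Jia gets 6 ≥ 4 from Invest — Nash equilibrium.
(Wait, Invest): Ivan gets 9 ≥ 3 from Invest, and Jia gets 8 ≥ 0 from Wait — Nash equilibrium.
(Wait, Wait): Ivan prefers Invest (9 > 2); Jia prefers Invest (8 > 0) — not an equilibrium.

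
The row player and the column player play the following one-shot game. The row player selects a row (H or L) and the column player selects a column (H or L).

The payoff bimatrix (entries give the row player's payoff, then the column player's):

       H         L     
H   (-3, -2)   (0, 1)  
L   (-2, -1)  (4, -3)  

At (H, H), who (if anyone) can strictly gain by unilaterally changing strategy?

Both

The row player at (H, H) earns -3; deviating to L yields -2 — a strict improvement.
The column player earns -2; deviating to L yields 1 — a strict improvement.
Both the row player and the column player have strictly profitable deviations.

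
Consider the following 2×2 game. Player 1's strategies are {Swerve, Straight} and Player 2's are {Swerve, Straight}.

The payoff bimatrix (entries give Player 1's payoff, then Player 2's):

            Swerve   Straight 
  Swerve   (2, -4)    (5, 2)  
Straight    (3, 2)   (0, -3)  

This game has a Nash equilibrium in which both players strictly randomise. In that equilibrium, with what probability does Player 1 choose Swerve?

Let p be the probability that Player 1 plays Swerve. In a completely mixed equilibrium, Player 2 must be indifferent between Swerve and Straight.
Player 2's expected payoff from Swerve is −4p + 2(1−p); from Straight it is 2p − 3(1−p).
Setting these equal: −6p + 2 = 5p − 3, so p = 5/11.

5/11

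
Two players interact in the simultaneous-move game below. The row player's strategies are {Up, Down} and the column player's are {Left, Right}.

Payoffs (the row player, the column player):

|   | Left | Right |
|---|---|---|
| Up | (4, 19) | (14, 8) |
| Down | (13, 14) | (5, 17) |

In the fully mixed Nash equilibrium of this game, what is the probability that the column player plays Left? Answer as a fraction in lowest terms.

Let c be the probability that the column player plays Left. In a completely mixed equilibrium, the row player must be indifferent between Up and Down.
The row player's expected payoff from Up is 4c + 14(1−c); from Down it is 13c + 5(1−c).
Setting these equal: −10c + 14 = 8c + 5, so c = 1/2.

1/2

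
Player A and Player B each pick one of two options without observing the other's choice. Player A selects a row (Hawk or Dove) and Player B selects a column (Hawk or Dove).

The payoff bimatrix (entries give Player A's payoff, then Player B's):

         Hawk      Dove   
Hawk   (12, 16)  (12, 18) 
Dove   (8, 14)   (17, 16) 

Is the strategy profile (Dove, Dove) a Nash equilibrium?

At (Dove, Dove), Player A earns 17; switching to Hawk would give 12, so Player A has no profitable deviation.
Player B earns 16; switching to Hawk would give 14, so Player B has no profitable deviation.
Neither player can gain by a unilateral deviation, so this profile is a Nash equilibrium.

Yes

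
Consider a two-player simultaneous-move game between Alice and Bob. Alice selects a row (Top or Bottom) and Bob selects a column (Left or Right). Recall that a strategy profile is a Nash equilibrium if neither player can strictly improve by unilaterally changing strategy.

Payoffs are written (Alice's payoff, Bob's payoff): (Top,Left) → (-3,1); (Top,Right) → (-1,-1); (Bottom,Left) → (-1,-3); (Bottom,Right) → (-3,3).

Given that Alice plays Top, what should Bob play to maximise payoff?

Left

Against Top, Bob earns 1 from Left and -1 from Right.
So Left is the best response.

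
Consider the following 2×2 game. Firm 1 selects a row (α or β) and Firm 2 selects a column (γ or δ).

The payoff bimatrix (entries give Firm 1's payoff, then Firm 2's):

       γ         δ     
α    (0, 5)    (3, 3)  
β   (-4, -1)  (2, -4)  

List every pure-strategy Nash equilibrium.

(α, γ)

(α, γ): Firm 1 gets 0 ≥ -4 from β, and Firm 2 gets 5 ≥ 3 from δ — Nash equilibrium.
(α, δ): Firm 2 prefers γ (5 > 3) — not an equilibrium.
(β, γ): Firm 1 prefers α (0 > -4) — not an equilibrium.
(β, δ): Firm 1 prefers α (3 > 2); Firm 2 prefers γ (-1 > -4) — not an equilibrium.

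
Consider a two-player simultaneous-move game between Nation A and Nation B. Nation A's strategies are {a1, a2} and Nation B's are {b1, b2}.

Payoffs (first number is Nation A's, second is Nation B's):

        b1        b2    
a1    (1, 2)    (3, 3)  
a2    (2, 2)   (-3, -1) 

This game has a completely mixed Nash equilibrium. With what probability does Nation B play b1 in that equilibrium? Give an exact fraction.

6/7

Let c be the probability that Nation B plays b1. In a completely mixed equilibrium, Nation A must be indifferent between a1 and a2.
Nation A's expected payoff from a1 is c + 3(1−c); from a2 it is 2c − 3(1−c).
Setting these equal: −2c + 3 = 5c − 3, so c = 6/7.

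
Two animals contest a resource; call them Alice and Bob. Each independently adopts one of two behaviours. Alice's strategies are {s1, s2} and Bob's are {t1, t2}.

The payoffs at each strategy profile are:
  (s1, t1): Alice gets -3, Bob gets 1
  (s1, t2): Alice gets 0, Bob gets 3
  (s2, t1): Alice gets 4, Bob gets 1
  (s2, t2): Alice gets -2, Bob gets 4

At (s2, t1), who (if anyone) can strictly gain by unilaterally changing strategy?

Bob

Alice at (s2, t1) earns 4; deviating to s1 yields -3 — not better.
Bob earns 1; deviating to t2 yields 4 — a strict improvement.
Only Bob has a strictly profitable deviation.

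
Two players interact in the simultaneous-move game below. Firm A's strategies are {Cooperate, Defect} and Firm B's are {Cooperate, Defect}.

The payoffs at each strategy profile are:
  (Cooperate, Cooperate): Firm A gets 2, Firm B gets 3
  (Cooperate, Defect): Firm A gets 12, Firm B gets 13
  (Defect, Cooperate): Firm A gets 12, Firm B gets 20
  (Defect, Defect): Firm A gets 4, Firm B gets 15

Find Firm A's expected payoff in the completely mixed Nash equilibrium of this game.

68/9

First find q, the probability Firm B plays Cooperate, from Firm A's indifference between Cooperate and Defect: 2q + 12(1−q) = 12q + 4(1−q), giving q = 4/9.
Since Firm A is indifferent in equilibrium, Firm A's expected payoff equals the payoff from either row against (4/9, 5/9). Using Cooperate: 2(4/9) + 12(5/9) = 68/9.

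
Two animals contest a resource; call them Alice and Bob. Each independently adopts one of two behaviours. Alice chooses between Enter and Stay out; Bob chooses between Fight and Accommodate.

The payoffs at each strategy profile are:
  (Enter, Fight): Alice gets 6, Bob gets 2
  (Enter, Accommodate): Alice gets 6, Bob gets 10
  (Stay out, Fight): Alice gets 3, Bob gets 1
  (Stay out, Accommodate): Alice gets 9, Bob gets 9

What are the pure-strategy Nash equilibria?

(Enter, Fight): Bob prefers Accommodate (10 > 2) — not an equilibrium.
(Enter, Accommodate): Alice prefers Stay out (9 > 6) — not an equilibrium.
(Stay out, Fight): Alice prefers Enter (6 > 3); Bob prefers Accommodate (9 > 1) — not an equilibrium.
(Stay out, Accommodate): Alice gets 9 ≥ 6 from Enter, and Bob gets 9 ≥ 1 from Fight — Nash equilibrium.

(Stay out, Accommodate)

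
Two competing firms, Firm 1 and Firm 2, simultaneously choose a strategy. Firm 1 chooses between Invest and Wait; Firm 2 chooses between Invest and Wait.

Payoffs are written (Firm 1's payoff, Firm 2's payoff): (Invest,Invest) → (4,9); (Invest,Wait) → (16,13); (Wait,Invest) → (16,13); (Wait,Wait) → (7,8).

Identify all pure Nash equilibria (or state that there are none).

(Invest, Wait) and (Wait, Invest)

(Invest, Invest): Firm 1 prefers Wait (16 > 4); Firm 2 prefers Wait (13 > 9) — not an equilibrium.
(Invest, Wait): Firm 1 gets 16 ≥ 7 from Wait, and Firm 2 gets 13 ≥ 9 from Invest — Nash equilibrium.
(Wait, Invest): Firm 1 gets 16 ≥ 4 from Invest, and Firm 2 gets 13 ≥ 8 from Wait — Nash equilibrium.
(Wait, Wait): Firm 1 prefers Invest (16 > 7); Firm 2 prefers Invest (13 > 8) — not an equilibrium.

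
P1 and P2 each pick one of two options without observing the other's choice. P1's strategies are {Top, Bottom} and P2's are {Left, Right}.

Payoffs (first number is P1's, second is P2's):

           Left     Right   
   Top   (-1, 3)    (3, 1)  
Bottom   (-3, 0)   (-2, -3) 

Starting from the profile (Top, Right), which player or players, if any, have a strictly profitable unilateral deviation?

P1 at (Top, Right) earns 3; deviating to Bottom yields -2 — not better.
P2 earns 1; deviating to Left yields 3 — a strict improvement.
Only P2 has a strictly profitable deviation.

P2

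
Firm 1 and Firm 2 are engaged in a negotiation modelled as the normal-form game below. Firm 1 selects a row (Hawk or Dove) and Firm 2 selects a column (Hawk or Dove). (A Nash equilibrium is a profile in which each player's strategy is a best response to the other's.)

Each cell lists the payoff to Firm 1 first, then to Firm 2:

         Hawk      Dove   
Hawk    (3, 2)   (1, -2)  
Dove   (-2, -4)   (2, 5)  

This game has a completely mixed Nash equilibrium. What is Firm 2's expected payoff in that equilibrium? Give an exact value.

2/13

First find x, the probability Firm 1 plays Hawk, from Firm 2's indifference between Hawk and Dove: 2x − 4(1−x) = −2x + 5(1−x), giving x = 9/13.
Since Firm 2 is indifferent in equilibrium, Firm 2's expected payoff equals the payoff from either column against (9/13, 4/13). Using Hawk: 2(9/13) − 4(4/13) = 2/13.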